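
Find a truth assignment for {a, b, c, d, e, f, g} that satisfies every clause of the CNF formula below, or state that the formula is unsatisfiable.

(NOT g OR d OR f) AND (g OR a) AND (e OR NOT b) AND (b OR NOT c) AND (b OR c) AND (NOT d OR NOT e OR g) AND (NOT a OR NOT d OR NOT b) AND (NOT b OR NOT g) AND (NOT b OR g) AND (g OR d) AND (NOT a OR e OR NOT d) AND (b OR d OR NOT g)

UNSATISFIABLE

Try g = true.
(NOT b) alone gives b = false.
(NOT c) alone gives c = false.
Now (c) is unsatisfied and unit — conflict.
Undo g and try g = false.
(a) alone gives a = true.
(NOT b) alone gives b = false.
(NOT c) alone gives c = false.
Now (c) is unsatisfied and unit — conflict.
Either choice for g ends in contradiction.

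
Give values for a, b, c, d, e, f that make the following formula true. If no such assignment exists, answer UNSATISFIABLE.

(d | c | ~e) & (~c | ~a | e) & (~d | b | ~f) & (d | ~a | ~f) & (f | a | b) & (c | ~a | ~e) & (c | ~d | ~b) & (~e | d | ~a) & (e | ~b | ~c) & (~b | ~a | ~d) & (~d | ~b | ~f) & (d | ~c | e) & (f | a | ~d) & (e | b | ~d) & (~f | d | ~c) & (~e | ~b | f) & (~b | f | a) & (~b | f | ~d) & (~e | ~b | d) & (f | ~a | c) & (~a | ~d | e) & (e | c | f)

Try d = 1.
Try b = 0.
From the singleton clause (~f), f = 0.
From the singleton clause (a), a = 1.
From the singleton clause (e), e = 1.
From the singleton clause (c), c = 1.
Every clause now holds.

a=1,  b=0,  c=1,  d=1,  e=1,  f=0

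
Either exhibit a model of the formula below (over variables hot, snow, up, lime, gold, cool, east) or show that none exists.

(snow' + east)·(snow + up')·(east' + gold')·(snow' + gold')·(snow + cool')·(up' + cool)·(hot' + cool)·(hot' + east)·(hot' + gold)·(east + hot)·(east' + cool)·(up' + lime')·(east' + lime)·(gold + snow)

hot=0, snow=1, up=0, lime=1, gold=0, cool=1, east=1

Suppose snow = 1.
From the singleton clause (east), east = 1.
From the singleton clause (gold'), gold = 0.
From the singleton clause (hot'), hot = 0.
From the singleton clause (cool), cool = 1.
From the singleton clause (lime), lime = 1.
From the singleton clause (up'), up = 0.
Every clause now holds.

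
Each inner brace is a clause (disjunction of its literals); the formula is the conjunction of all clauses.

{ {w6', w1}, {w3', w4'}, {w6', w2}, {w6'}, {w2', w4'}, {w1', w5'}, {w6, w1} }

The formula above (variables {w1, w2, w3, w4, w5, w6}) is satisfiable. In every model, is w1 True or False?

Suppose w1 = 0.
From the singleton clause (w6'), w6 = 0.
Now (w6) is unsatisfied and unit — conflict.
So every satisfying assignment has w1 = True.

True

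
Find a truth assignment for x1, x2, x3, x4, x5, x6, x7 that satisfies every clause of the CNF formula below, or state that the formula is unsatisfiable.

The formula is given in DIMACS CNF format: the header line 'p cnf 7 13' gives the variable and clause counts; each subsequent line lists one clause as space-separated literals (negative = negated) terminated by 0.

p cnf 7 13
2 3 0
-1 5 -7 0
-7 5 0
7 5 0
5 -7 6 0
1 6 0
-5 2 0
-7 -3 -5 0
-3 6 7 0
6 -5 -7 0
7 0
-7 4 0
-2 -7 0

UNSATISFIABLE

The clause (x7) is unit, so x7 = True.
The clause (x5) is unit, so x5 = True.
The clause (x2) is unit, so x2 = True.
That conflicts with the unit clause (¬x2).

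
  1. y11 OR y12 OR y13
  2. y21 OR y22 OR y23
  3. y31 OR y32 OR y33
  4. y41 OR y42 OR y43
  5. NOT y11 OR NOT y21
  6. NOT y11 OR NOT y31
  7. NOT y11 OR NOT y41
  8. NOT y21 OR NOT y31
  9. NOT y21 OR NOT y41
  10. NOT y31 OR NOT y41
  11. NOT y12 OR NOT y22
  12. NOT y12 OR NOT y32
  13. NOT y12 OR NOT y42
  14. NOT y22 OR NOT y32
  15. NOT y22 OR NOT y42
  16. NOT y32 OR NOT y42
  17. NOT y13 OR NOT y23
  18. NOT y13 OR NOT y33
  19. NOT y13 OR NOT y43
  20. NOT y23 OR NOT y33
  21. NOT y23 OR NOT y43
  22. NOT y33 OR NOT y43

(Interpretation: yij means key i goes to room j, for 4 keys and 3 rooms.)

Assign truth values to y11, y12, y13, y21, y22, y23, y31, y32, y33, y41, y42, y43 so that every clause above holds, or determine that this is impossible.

Case y11 = false:
Case y12 = true:
From the singleton clause (NOT y22), y22 = false.
From the singleton clause (NOT y32), y32 = false.
From the singleton clause (NOT y42), y42 = false.
Case y21 = true:
From the singleton clause (NOT y31), y31 = false.
From the singleton clause (y33), y33 = true.
From the singleton clause (NOT y41), y41 = false.
From the singleton clause (y43), y43 = true.
But (NOT y43) is also a unit clause — contradiction.
That branch fails; take y21 = false instead.
From the singleton clause (y23), y23 = true.
From the singleton clause (NOT y13), y13 = false.
From the singleton clause (NOT y33), y33 = false.
From the singleton clause (y31), y31 = true.
From the singleton clause (NOT y41), y41 = false.
From the singleton clause (y43), y43 = true.
But (NOT y43) is also a unit clause — contradiction.
Neither y21 = true nor y21 = false works.
That branch fails; take y12 = false instead.
From the singleton clause (y13), y13 = true.
From the singleton clause (NOT y23), y23 = false.
From the singleton clause (NOT y33), y33 = false.
From the singleton clause (NOT y43), y43 = false.
Case y21 = true:
From the singleton clause (NOT y31), y31 = false.
From the singleton clause (y32), y32 = true.
From the singleton clause (NOT y41), y41 = false.
From the singleton clause (y42), y42 = true.
But (NOT y42) is also a unit clause — contradiction.
That branch fails; take y21 = false instead.
From the singleton clause (y22), y22 = true.
From the singleton clause (NOT y32), y32 = false.
From the singleton clause (y31), y31 = true.
From the singleton clause (NOT y41), y41 = false.
From the singleton clause (y42), y42 = true.
But (NOT y42) is also a unit clause — contradiction.
Neither y21 = true nor y21 = false works.
Neither y12 = true nor y12 = false works.
That branch fails; take y11 = true instead.
From the singleton clause (NOT y21), y21 = false.
From the singleton clause (NOT y31), y31 = false.
From the singleton clause (NOT y41), y41 = false.
Case y22 = true:
From the singleton clause (NOT y12), y12 = false.
From the singleton clause (NOT y32), y32 = false.
From the singleton clause (y33), y33 = true.
From the singleton clause (NOT y42), y42 = false.
From the singleton clause (y43), y43 = true.
But (NOT y43) is also a unit clause — contradiction.
That branch fails; take y22 = false instead.
From the singleton clause (y23), y23 = true.
From the singleton clause (NOT y13), y13 = false.
From the singleton clause (NOT y33), y33 = false.
From the singleton clause (y32), y32 = true.
From the singleton clause (NOT y12), y12 = false.
From the singleton clause (NOT y42), y42 = false.
From the singleton clause (y43), y43 = true.
But (NOT y43) is also a unit clause — contradiction.
Neither y22 = true nor y22 = false works.
Neither y11 = true nor y11 = false works.

UNSATISFIABLE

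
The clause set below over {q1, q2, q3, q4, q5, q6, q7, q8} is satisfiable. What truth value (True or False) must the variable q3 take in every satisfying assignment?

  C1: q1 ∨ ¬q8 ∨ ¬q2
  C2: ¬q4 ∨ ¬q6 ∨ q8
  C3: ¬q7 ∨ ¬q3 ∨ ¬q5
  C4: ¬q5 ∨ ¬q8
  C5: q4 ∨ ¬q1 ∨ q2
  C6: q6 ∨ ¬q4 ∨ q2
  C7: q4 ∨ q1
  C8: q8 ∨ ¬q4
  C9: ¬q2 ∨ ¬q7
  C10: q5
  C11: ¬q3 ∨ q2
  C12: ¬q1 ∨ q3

Suppose q3 = False.
The clause (q5) is unit, so q5 = True.
The clause (¬q8) is unit, so q8 = False.
The clause (¬q4) is unit, so q4 = False.
The clause (q1) is unit, so q1 = True.
Now (¬q1) is unsatisfied and unit — conflict.
So every satisfying assignment has q3 = True.

True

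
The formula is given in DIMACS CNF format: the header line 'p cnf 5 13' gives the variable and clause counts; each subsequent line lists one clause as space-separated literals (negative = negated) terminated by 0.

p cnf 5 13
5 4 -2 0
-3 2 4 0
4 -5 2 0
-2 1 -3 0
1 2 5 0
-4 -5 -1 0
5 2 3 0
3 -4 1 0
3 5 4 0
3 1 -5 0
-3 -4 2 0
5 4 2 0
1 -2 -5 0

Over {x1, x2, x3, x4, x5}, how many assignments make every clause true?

4

There are 2^5 = 32 truth assignments over (x1, x2, x3, x4, x5).
Split on x4. With x4 = True, the clauses containing x4 are satisfied and ¬x4 drops from the rest; 2 of the 2^4 = 16 assignments to the other variables satisfy what remains.
With x4 = False, by the same count on the reduced clause set, 2 assignments work.
Total: 2 + 2 = 4.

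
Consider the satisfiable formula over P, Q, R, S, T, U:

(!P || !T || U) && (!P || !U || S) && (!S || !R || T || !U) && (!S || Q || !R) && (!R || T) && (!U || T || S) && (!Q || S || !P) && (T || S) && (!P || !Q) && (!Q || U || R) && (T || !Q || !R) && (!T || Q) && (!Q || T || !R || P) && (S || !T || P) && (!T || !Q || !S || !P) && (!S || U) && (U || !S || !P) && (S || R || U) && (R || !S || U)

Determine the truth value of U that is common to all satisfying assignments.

True

Suppose U = false.
(!S) alone gives S = false.
(T) alone gives T = true.
(!P) alone gives P = false.
Now (P) is unsatisfied and unit — conflict.
So every satisfying assignment has U = True.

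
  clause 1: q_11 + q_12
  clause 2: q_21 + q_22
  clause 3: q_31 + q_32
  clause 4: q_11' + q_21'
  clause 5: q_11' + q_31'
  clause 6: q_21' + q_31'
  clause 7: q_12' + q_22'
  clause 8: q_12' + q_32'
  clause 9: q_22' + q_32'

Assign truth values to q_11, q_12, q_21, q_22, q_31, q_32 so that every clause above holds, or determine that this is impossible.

UNSATISFIABLE

Suppose q_11 = 1.
From the singleton clause (q_21'), q_21 = 0.
From the singleton clause (q_22), q_22 = 1.
From the singleton clause (q_31'), q_31 = 0.
From the singleton clause (q_32), q_32 = 1.
But (q_32') is also a unit clause — contradiction.
So q_11 must be the other value — set q_11 = 0.
From the singleton clause (q_12), q_12 = 1.
From the singleton clause (q_22'), q_22 = 0.
From the singleton clause (q_21), q_21 = 1.
From the singleton clause (q_31'), q_31 = 0.
From the singleton clause (q_32), q_32 = 1.
But (q_32') is also a unit clause — contradiction.
Both values of q_11 lead to a conflict.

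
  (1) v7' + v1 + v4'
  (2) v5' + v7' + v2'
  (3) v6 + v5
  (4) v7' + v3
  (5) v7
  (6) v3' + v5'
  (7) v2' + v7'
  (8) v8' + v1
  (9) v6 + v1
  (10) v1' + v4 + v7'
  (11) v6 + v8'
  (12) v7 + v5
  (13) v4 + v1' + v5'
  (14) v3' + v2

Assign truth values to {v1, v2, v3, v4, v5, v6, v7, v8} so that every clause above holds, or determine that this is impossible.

UNSATISFIABLE

The clause (v7) is unit, so v7 = 1.
The clause (v3) is unit, so v3 = 1.
The clause (v5') is unit, so v5 = 0.
The clause (v6) is unit, so v6 = 1.
The clause (v2') is unit, so v2 = 0.
But (v2) is also a unit clause — contradiction.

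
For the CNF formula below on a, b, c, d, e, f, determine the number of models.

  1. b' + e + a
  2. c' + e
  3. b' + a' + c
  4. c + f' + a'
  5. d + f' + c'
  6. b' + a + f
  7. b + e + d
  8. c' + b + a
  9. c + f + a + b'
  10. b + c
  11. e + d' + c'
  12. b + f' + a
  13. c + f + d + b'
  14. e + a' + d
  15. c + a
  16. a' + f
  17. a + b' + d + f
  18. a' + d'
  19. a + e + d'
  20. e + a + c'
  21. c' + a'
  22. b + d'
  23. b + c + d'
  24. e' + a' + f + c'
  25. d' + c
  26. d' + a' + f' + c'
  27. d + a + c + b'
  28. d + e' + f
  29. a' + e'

1

There are 2^6 = 64 truth assignments over (a, b, c, d, e, f).
Split on d. With d = 1, the clauses containing d are satisfied and d' drops from the rest; 1 of the 2^5 = 32 assignments to the other variables satisfy what remains.
With d = 0, by the same count on the reduced clause set, 0 assignments work.
(One model: a=F, b=T, c=T, d=T, e=T, f=T.)
Total: 1 + 0 = 1.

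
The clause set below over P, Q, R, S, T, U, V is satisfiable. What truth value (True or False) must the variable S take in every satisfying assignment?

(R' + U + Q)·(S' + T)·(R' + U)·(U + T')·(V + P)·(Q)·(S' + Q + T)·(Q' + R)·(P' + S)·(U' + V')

True

Suppose S = 0.
From the singleton clause (Q), Q = 1.
From the singleton clause (R), R = 1.
From the singleton clause (U), U = 1.
From the singleton clause (P'), P = 0.
From the singleton clause (V), V = 1.
But (V') is also a unit clause — contradiction.
So every satisfying assignment has S = True.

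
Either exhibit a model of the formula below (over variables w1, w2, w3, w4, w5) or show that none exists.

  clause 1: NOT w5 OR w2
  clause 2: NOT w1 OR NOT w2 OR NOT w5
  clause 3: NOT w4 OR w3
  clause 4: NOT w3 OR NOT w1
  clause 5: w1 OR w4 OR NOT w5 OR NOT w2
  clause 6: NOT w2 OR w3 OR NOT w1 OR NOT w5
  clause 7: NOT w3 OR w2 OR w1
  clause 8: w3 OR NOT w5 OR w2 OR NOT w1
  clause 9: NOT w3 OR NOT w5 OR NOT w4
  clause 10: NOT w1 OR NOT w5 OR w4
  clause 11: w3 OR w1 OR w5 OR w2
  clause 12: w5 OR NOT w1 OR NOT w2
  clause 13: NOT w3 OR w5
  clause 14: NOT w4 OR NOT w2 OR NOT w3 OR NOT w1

Try w5 = false.
Unit clause (NOT w3) forces w3 = false.
Unit clause (NOT w4) forces w4 = false.
Try w1 = false.
Unit clause (w2) forces w2 = true.
All clauses are satisfied.

w1 ↦ false,  w2 ↦ true,  w3 ↦ false,  w4 ↦ false,  w5 ↦ false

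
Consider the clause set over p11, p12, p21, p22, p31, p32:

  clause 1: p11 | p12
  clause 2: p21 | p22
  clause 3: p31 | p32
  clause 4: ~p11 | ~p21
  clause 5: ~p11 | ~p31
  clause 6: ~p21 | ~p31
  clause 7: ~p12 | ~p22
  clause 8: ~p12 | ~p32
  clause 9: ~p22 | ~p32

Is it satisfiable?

No

Try p11 = 1.
(~p21) alone gives p21 = 0.
(p22) alone gives p22 = 1.
(~p31) alone gives p31 = 0.
(p32) alone gives p32 = 1.
Now (~p32) is unsatisfied and unit — conflict.
Backtrack on p11: now try p11 = 0.
(p12) alone gives p12 = 1.
(~p22) alone gives p22 = 0.
(p21) alone gives p21 = 1.
(~p31) alone gives p31 = 0.
(p32) alone gives p32 = 1.
Now (~p32) is unsatisfied and unit — conflict.
Neither p11 = 1 nor p11 = 0 works.
No assignment satisfies every clause.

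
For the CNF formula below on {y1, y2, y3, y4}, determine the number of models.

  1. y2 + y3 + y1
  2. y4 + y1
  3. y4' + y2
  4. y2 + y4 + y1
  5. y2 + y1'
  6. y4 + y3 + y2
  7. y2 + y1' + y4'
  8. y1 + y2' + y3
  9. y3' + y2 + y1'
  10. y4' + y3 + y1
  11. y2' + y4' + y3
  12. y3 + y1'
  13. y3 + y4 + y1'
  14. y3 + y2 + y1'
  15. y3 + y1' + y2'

There are 2^4 = 16 truth assignments over (y1, y2, y3, y4).
Split on y2. With y2 = 1, the clauses containing y2 are satisfied and y2' drops from the rest; 3 of the 2^3 = 8 assignments to the other variables satisfy what remains.
With y2 = 0, by the same count on the reduced clause set, 0 assignments work.
Total: 3 + 0 = 3.

3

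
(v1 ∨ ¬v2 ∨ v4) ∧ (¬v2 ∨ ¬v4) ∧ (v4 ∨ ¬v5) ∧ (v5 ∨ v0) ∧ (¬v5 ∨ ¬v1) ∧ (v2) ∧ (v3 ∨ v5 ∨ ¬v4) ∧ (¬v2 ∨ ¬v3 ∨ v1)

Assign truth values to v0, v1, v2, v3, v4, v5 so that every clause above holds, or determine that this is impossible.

From the singleton clause (v2), v2 = True.
From the singleton clause (¬v4), v4 = False.
From the singleton clause (v1), v1 = True.
From the singleton clause (¬v5), v5 = False.
From the singleton clause (v0), v0 = True.
All clauses hold; v3 can take either value.

v0=True,  v1=True,  v2=True,  v3=False,  v4=False,  v5=False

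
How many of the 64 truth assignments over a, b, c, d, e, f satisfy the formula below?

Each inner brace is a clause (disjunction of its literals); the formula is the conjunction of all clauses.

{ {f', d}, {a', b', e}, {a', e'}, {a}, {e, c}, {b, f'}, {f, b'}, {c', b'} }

2

There are 2^6 = 64 truth assignments over (a, b, c, d, e, f).
Split on a. With a = 1, the clauses containing a are satisfied and a' drops from the rest; 2 of the 2^5 = 32 assignments to the other variables satisfy what remains.
With a = 0, by the same count on the reduced clause set, 0 assignments work.
(One model: a=T, b=F, c=T, d=F, e=F, f=F.)
Total: 2 + 0 = 2.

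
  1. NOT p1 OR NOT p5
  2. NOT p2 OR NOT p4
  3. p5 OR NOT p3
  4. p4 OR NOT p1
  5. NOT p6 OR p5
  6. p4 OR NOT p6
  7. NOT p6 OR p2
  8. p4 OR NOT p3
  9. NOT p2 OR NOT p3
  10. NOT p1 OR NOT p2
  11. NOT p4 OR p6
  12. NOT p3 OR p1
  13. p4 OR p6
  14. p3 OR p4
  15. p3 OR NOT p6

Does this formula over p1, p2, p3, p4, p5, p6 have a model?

No, unsatisfiable

Try p1 = false.
(NOT p3) alone gives p3 = false.
(p4) alone gives p4 = true.
(NOT p2) alone gives p2 = false.
(NOT p6) alone gives p6 = false.
That conflicts with the unit clause (p6).
So p1 must be the other value — set p1 = true.
(NOT p5) alone gives p5 = false.
(NOT p3) alone gives p3 = false.
(p4) alone gives p4 = true.
(NOT p2) alone gives p2 = false.
(NOT p6) alone gives p6 = false.
That conflicts with the unit clause (p6).
Both values of p1 lead to a conflict.
No assignment satisfies every clause.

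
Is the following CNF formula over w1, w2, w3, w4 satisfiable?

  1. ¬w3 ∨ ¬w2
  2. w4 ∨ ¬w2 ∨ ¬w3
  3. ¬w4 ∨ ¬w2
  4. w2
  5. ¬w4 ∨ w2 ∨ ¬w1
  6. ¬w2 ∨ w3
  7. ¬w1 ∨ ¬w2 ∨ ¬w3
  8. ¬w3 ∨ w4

No

(w2) alone gives w2 = True.
(¬w3) alone gives w3 = False.
But (w3) is also a unit clause — contradiction.
No assignment satisfies every clause.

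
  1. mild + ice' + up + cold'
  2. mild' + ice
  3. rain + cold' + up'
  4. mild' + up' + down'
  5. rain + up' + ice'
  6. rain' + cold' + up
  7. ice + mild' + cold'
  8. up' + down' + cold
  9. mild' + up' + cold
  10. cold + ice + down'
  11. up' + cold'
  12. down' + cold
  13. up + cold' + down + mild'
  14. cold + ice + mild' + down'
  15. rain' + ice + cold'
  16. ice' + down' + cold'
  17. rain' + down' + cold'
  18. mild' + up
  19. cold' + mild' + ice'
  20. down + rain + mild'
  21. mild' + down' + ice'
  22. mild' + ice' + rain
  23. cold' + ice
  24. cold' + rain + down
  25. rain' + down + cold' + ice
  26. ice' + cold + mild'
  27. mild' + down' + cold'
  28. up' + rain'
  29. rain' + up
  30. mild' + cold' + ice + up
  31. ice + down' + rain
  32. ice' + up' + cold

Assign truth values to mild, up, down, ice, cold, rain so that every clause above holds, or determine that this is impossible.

mild=0,  up=1,  down=0,  ice=0,  cold=0,  rain=0

Branch on mild: set mild = 0.
Branch on up: set up = 1.
(cold') alone gives cold = 0.
(down') alone gives down = 0.
(rain') alone gives rain = 0.
(ice') alone gives ice = 0.
Every clause now holds.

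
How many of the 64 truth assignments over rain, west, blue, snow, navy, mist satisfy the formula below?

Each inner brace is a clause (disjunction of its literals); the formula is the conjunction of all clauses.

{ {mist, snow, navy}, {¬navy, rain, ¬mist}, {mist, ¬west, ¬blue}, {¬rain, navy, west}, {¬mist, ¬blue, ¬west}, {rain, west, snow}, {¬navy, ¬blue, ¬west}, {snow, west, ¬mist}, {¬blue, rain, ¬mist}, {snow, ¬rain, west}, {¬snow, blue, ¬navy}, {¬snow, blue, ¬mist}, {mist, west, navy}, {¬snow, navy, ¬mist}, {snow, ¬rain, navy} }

9

There are 2^6 = 64 truth assignments over (rain, west, blue, snow, navy, mist).
Split on mist. With mist = True, the clauses containing mist are satisfied and ¬mist drops from the rest; 3 of the 2^5 = 32 assignments to the other variables satisfy what remains.
With mist = False, by the same count on the reduced clause set, 6 assignments work.
(One model: rain=F, west=F, blue=T, snow=T, navy=T, mist=F.)
Total: 3 + 6 = 9.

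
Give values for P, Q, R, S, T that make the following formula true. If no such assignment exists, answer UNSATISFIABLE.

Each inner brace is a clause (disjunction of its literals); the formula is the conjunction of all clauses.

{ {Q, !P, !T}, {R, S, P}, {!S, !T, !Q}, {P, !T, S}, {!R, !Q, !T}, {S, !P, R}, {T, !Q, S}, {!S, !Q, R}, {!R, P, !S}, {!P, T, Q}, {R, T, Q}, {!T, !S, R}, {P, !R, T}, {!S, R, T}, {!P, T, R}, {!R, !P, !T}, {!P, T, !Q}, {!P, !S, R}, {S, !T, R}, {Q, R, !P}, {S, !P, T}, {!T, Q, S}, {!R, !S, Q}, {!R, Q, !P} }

UNSATISFIABLE

Suppose Q = true.
Suppose S = false.
The clause (T) is unit, so T = true.
The clause (P) is unit, so P = true.
The clause (!R) is unit, so R = false.
But (R) is also a unit clause — contradiction.
Backtrack on S: now try S = true.
The clause (!T) is unit, so T = false.
The clause (R) is unit, so R = true.
The clause (P) is unit, so P = true.
But (!P) is also a unit clause — contradiction.
Neither S = true nor S = false works.
Backtrack on Q: now try Q = false.
Suppose P = false.
Suppose R = true.
The clause (!S) is unit, so S = false.
The clause (!T) is unit, so T = false.
But (T) is also a unit clause — contradiction.
Backtrack on R: now try R = false.
The clause (S) is unit, so S = true.
The clause (T) is unit, so T = true.
But (!T) is also a unit clause — contradiction.
Neither R = true nor R = false works.
Backtrack on P: now try P = true.
The clause (!T) is unit, so T = false.
But (T) is also a unit clause — contradiction.
Neither P = true nor P = false works.
Neither Q = true nor Q = false works.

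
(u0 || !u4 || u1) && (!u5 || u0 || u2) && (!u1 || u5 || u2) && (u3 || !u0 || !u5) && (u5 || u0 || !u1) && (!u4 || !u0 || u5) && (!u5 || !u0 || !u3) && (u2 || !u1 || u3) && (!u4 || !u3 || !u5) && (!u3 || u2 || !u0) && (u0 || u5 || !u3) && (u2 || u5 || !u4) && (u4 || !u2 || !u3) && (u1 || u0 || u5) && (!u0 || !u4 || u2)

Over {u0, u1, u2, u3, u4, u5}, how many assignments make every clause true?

6

There are 2^6 = 64 truth assignments over (u0, u1, u2, u3, u4, u5).
Split on u4. With u4 = true, the clauses containing u4 are satisfied and !u4 drops from the rest; 1 of the 2^5 = 32 assignments to the other variables satisfy what remains.
With u4 = false, by the same count on the reduced clause set, 5 assignments work.
(One model: u0=F, u1=F, u2=T, u3=F, u4=F, u5=T.)
Total: 1 + 5 = 6.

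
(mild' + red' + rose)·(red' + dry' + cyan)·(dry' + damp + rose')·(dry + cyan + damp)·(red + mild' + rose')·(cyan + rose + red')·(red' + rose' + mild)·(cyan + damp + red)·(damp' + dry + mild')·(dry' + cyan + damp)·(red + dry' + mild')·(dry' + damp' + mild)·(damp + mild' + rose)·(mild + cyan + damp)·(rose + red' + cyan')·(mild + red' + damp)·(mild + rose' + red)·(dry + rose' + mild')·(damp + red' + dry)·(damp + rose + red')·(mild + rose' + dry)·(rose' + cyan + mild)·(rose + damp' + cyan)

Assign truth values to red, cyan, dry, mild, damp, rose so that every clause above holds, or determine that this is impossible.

red ↦ 0, cyan ↦ 1, dry ↦ 1, mild ↦ 0, damp ↦ 0, rose ↦ 0

Branch on mild: set mild = 0.
Branch on red: set red = 0.
The clause (rose') is unit, so rose = 0.
Branch on cyan: set cyan = 1.
Branch on dry: set dry = 1.
The clause (damp') is unit, so damp = 0.
All clauses are satisfied.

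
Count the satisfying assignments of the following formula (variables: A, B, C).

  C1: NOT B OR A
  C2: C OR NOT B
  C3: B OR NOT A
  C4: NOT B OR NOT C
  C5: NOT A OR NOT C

2

There are 2^3 = 8 truth assignments over (A, B, C).
Check each against the 5 clauses (columns in the order A, B, C):
  F F F  ✓ satisfies all
  F F T  ✓ satisfies all
  F T F  ✗ fails (NOT B OR A)
  F T T  ✗ fails (NOT B OR A)
  T F F  ✗ fails (B OR NOT A)
  T F T  ✗ fails (B OR NOT A)
  T T F  ✗ fails (C OR NOT B)
  T T T  ✗ fails (NOT B OR NOT C)
2 of the 8 rows are models.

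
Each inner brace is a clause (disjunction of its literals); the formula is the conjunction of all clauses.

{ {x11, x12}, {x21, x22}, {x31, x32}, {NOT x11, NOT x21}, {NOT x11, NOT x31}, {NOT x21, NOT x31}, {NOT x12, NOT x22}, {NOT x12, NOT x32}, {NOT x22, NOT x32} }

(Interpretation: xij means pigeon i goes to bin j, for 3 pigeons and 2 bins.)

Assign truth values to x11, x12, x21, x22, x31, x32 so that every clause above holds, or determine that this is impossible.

UNSATISFIABLE

Case x11 = true:
Unit clause (NOT x21) forces x21 = false.
Unit clause (x22) forces x22 = true.
Unit clause (NOT x31) forces x31 = false.
Unit clause (x32) forces x32 = true.
But (NOT x32) is also a unit clause — contradiction.
Backtrack on x11: now try x11 = false.
Unit clause (x12) forces x12 = true.
Unit clause (NOT x22) forces x22 = false.
Unit clause (x21) forces x21 = true.
Unit clause (NOT x31) forces x31 = false.
Unit clause (x32) forces x32 = true.
But (NOT x32) is also a unit clause — contradiction.
Either choice for x11 ends in contradiction.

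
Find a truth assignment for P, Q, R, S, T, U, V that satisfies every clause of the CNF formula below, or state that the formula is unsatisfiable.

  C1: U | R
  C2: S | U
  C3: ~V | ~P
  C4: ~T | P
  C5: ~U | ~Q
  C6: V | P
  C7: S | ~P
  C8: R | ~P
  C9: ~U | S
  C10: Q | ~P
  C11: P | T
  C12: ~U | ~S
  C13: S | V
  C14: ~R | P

P: 1,  Q: 1,  R: 1,  S: 1,  T: 1,  U: 0,  V: 0

Branch on U: set U = 0.
(R) alone gives R = 1.
(S) alone gives S = 1.
(P) alone gives P = 1.
(~V) alone gives V = 0.
(Q) alone gives Q = 1.
All clauses hold; T can take either value.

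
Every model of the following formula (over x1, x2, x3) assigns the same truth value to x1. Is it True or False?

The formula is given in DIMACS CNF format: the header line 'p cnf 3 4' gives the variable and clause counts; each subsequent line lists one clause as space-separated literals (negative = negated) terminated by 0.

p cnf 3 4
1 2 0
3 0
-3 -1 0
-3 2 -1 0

Suppose x1 = True.
From the singleton clause (x3), x3 = True.
That conflicts with the unit clause (¬x3).
So every satisfying assignment has x1 = False.

False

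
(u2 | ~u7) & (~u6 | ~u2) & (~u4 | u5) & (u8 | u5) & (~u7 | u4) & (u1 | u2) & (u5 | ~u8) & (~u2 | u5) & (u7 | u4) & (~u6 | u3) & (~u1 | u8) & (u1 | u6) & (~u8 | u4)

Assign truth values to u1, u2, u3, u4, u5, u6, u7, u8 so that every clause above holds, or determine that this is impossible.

u1: 1, u2: 1, u3: 0, u4: 1, u5: 1, u6: 0, u7: 0, u8: 1

Case u2 = 1:
From the singleton clause (~u6), u6 = 0.
From the singleton clause (u5), u5 = 1.
From the singleton clause (u1), u1 = 1.
From the singleton clause (u8), u8 = 1.
From the singleton clause (u4), u4 = 1.
No clause remains; u3, u7 are free.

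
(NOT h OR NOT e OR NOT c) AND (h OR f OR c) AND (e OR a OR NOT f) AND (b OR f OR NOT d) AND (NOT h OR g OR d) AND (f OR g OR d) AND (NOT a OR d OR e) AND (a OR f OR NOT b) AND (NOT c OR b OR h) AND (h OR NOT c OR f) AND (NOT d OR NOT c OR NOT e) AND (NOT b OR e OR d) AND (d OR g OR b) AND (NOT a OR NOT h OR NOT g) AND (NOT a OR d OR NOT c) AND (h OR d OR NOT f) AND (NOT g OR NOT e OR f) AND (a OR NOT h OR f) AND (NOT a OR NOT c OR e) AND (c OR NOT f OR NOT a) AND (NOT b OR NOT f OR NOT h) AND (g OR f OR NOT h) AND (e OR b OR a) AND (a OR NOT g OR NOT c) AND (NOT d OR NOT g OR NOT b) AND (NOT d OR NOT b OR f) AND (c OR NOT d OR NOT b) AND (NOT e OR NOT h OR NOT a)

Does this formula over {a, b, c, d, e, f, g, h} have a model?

Branch on h: set h = true.
Branch on e: set e = true.
(NOT c) alone gives c = false.
(NOT a) alone gives a = false.
(f) alone gives f = true.
(NOT b) alone gives b = false.
Branch on g: set g = false.
(d) alone gives d = true.
All clauses are satisfied.
A satisfying assignment: a: false; b: false; c: false; d: true; e: true; f: true; g: false; h: true.

Yes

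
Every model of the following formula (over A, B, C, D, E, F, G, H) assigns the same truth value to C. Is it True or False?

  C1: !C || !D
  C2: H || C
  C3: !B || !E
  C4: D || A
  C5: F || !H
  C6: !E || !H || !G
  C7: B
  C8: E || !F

Suppose C = false.
The clause (H) is unit, so H = true.
The clause (F) is unit, so F = true.
The clause (B) is unit, so B = true.
The clause (!E) is unit, so E = false.
That conflicts with the unit clause (E).
So every satisfying assignment has C = True.

True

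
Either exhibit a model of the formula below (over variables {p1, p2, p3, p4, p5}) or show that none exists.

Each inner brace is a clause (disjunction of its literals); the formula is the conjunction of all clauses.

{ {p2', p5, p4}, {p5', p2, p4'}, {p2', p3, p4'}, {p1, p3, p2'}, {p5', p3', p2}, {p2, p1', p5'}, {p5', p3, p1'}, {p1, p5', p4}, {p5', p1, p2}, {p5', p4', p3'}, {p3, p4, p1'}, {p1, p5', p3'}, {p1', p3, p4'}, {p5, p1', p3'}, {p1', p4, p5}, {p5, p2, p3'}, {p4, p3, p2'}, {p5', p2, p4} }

Case p2 = 1:
Case p5 = 0:
From the singleton clause (p4), p4 = 1.
From the singleton clause (p3), p3 = 1.
From the singleton clause (p1'), p1 = 0.
This assignment satisfies each clause.

p1 ↦ 0; p2 ↦ 1; p3 ↦ 1; p4 ↦ 1; p5 ↦ 0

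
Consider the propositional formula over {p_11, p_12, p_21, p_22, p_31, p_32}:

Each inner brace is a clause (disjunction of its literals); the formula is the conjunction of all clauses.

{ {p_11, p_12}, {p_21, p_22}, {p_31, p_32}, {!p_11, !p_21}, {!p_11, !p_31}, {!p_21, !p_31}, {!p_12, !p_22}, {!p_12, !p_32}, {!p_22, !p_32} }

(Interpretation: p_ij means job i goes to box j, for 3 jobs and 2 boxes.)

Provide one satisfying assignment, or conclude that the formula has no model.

UNSATISFIABLE

Try p_11 = true.
Unit clause (!p_21) forces p_21 = false.
Unit clause (p_22) forces p_22 = true.
Unit clause (!p_31) forces p_31 = false.
Unit clause (p_32) forces p_32 = true.
Now (!p_32) is unsatisfied and unit — conflict.
Backtrack on p_11: now try p_11 = false.
Unit clause (p_12) forces p_12 = true.
Unit clause (!p_22) forces p_22 = false.
Unit clause (p_21) forces p_21 = true.
Unit clause (!p_31) forces p_31 = false.
Unit clause (p_32) forces p_32 = true.
Now (!p_32) is unsatisfied and unit — conflict.
Neither p_11 = true nor p_11 = false works.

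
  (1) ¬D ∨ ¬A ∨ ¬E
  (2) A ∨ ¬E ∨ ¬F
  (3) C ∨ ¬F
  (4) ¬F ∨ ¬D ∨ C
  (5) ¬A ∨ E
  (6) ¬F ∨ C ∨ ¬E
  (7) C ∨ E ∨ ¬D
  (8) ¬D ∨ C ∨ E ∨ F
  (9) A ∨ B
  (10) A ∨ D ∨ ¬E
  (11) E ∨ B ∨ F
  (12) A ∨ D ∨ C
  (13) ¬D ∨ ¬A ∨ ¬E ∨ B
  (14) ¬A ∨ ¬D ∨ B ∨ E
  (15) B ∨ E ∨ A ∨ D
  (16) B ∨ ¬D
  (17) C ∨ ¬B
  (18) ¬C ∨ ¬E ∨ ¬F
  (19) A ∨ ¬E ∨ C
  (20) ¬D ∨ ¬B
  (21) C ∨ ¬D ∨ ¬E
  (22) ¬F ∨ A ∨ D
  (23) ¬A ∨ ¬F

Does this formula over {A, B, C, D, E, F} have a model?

Try C = True.
Try A = True.
From the singleton clause (E), E = True.
From the singleton clause (¬D), D = False.
From the singleton clause (¬F), F = False.
Every clause is now satisfied; B is unconstrained.
A satisfying assignment: A ↦ True, B ↦ True, C ↦ True, D ↦ False, E ↦ True, F ↦ False.

Yes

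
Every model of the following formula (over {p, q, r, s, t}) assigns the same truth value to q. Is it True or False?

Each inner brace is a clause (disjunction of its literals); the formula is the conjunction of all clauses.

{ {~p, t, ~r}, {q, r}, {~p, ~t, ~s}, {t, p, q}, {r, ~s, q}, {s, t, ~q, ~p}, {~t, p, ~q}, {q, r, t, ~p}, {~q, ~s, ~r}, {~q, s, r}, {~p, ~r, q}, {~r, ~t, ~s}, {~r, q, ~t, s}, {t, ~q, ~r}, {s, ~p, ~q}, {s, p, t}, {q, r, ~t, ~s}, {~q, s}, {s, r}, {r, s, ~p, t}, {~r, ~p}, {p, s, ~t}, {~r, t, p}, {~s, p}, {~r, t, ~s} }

Suppose q = 0.
(r) alone gives r = 1.
(~p) alone gives p = 0.
(t) alone gives t = 1.
(~s) alone gives s = 0.
But (s) is also a unit clause — contradiction.
So every satisfying assignment has q = True.

True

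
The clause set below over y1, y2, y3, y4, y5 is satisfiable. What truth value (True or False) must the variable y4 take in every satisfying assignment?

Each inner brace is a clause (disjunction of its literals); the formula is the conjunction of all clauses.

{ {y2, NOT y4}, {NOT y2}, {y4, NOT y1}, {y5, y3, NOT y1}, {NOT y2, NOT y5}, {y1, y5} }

False

Suppose y4 = true.
From the singleton clause (y2), y2 = true.
That conflicts with the unit clause (NOT y2).
So every satisfying assignment has y4 = False.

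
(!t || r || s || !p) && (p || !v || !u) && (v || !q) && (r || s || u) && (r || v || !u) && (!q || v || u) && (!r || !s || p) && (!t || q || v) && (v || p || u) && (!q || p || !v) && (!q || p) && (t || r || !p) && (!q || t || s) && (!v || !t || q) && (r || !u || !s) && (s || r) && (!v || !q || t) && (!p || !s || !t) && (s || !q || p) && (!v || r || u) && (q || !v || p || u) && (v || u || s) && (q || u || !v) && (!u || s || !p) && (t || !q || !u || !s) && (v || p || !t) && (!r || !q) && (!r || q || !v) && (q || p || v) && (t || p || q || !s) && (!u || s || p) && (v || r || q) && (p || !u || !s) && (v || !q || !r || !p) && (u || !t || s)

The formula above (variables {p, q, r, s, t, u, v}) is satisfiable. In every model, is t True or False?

Suppose t = true.
Case v = true:
The clause (q) is unit, so q = true.
The clause (p) is unit, so p = true.
The clause (!s) is unit, so s = false.
The clause (r) is unit, so r = true.
But (!r) is also a unit clause — contradiction.
Undo v and try v = false.
The clause (!q) is unit, so q = false.
But (q) is also a unit clause — contradiction.
Both values of v lead to a conflict.
So every satisfying assignment has t = False.

False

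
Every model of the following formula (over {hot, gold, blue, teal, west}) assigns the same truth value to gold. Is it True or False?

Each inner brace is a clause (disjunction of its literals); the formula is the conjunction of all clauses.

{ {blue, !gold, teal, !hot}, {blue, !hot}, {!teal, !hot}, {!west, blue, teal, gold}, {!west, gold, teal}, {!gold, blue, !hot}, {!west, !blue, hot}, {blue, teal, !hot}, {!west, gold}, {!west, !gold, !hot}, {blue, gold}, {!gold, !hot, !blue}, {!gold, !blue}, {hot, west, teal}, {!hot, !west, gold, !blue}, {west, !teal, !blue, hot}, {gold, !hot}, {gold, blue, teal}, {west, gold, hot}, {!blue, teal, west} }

Suppose gold = false.
Unit clause (!west) forces west = false.
Unit clause (blue) forces blue = true.
Unit clause (!hot) forces hot = false.
But (hot) is also a unit clause — contradiction.
So every satisfying assignment has gold = True.

True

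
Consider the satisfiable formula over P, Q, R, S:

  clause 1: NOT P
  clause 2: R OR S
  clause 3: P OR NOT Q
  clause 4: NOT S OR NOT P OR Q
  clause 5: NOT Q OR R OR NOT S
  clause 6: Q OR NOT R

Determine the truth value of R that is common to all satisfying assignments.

False

Suppose R = true.
The clause (NOT P) is unit, so P = false.
The clause (NOT Q) is unit, so Q = false.
Now (Q) is unsatisfied and unit — conflict.
So every satisfying assignment has R = False.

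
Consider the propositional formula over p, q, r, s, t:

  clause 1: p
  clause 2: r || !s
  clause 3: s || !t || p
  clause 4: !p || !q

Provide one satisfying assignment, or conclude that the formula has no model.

p=true; q=false; r=true; s=false; t=false

(p) alone gives p = true.
(!q) alone gives q = false.
Try r = true.
Every clause is now satisfied; s, t are unconstrained.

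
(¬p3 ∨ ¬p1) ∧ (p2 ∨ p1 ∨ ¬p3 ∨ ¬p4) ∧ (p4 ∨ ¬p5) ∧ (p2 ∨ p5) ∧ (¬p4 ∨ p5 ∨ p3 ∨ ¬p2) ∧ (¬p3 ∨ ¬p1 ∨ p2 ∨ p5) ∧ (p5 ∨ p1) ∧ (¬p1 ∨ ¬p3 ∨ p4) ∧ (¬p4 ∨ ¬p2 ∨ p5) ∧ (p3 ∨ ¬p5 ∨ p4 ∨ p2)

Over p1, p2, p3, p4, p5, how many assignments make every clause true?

6

There are 2^5 = 32 truth assignments over (p1, p2, p3, p4, p5).
Split on p3. With p3 = True, the clauses containing p3 are satisfied and ¬p3 drops from the rest; 1 of the 2^4 = 16 assignments to the other variables satisfy what remains.
With p3 = False, by the same count on the reduced clause set, 5 assignments work.
(One model: p1=F, p2=F, p3=F, p4=T, p5=T.)
Total: 1 + 5 = 6.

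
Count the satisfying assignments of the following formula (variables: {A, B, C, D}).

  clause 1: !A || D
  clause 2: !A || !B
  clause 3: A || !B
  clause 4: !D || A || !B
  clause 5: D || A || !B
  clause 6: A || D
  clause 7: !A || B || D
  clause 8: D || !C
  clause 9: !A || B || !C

There are 2^4 = 16 truth assignments over (A, B, C, D).
Split on B. With B = true, the clauses containing B are satisfied and !B drops from the rest; 0 of the 2^3 = 8 assignments to the other variables satisfy what remains.
With B = false, by the same count on the reduced clause set, 3 assignments work.
(One model: A=F, B=F, C=F, D=T.)
Total: 0 + 3 = 3.

3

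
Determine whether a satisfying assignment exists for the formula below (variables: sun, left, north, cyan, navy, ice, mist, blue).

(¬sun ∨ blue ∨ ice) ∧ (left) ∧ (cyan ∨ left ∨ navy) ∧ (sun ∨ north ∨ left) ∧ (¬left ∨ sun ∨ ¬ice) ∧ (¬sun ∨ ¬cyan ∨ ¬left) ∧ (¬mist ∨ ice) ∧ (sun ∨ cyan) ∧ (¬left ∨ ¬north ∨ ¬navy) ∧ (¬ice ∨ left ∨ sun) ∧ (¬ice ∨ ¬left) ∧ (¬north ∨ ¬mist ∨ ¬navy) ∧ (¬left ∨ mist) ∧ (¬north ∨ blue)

No, unsatisfiable

The clause (left) is unit, so left = True.
The clause (¬ice) is unit, so ice = False.
The clause (¬mist) is unit, so mist = False.
That conflicts with the unit clause (mist).
No assignment satisfies every clause.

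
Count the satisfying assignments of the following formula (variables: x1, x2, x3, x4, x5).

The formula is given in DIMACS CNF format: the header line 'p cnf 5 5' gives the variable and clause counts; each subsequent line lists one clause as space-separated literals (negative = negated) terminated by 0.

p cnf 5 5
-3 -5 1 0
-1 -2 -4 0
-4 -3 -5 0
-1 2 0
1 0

4

There are 2^5 = 32 truth assignments over (x1, x2, x3, x4, x5).
Split on x1. With x1 = True, the clauses containing x1 are satisfied and ¬x1 drops from the rest; 4 of the 2^4 = 16 assignments to the other variables satisfy what remains.
With x1 = False, by the same count on the reduced clause set, 0 assignments work.
(One model: x1=T, x2=T, x3=F, x4=F, x5=F.)
Total: 4 + 0 = 4.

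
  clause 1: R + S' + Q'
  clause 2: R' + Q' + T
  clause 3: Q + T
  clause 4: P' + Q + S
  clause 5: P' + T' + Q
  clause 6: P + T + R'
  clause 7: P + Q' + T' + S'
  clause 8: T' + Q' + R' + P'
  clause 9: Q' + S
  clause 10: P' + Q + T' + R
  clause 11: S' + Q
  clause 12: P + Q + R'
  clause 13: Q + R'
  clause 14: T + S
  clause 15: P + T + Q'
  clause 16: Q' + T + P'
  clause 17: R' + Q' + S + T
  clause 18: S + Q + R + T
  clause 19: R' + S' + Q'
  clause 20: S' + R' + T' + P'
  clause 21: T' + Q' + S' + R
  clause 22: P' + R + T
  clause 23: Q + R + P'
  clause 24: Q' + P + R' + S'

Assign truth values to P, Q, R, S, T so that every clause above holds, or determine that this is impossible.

Case Q = 0:
(T) alone gives T = 1.
(P') alone gives P = 0.
(S') alone gives S = 0.
(R') alone gives R = 0.
This assignment satisfies each clause.

P ↦ 0,  Q ↦ 0,  R ↦ 0,  S ↦ 0,  T ↦ 1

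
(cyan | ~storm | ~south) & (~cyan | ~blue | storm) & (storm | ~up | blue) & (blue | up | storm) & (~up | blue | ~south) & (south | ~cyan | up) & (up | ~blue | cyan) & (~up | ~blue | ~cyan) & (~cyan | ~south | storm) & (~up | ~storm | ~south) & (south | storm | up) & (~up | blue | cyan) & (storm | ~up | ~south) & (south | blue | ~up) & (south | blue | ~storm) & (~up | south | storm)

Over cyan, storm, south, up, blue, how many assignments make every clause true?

3

There are 2^5 = 32 truth assignments over (cyan, storm, south, up, blue).
Split on blue. With blue = 1, the clauses containing blue are satisfied and ~blue drops from the rest; 2 of the 2^4 = 16 assignments to the other variables satisfy what remains.
With blue = 0, by the same count on the reduced clause set, 1 assignment works.
(One model: cyan=F, storm=T, south=F, up=T, blue=T.)
Total: 2 + 1 = 3.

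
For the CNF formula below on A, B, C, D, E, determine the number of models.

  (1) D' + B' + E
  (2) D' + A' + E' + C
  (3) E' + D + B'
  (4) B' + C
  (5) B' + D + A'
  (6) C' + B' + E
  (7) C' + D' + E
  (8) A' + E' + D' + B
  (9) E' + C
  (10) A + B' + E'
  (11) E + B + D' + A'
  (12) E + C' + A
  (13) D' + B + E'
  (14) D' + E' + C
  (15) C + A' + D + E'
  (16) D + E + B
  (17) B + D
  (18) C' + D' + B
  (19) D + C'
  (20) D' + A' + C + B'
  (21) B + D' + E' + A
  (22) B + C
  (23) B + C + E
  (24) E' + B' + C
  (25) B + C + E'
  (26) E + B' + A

1

There are 2^5 = 32 truth assignments over (A, B, C, D, E).
Split on E. With E = 1, the clauses containing E are satisfied and E' drops from the rest; 1 of the 2^4 = 16 assignments to the other variables satisfy what remains.
With E = 0, by the same count on the reduced clause set, 0 assignments work.
Total: 1 + 0 = 1.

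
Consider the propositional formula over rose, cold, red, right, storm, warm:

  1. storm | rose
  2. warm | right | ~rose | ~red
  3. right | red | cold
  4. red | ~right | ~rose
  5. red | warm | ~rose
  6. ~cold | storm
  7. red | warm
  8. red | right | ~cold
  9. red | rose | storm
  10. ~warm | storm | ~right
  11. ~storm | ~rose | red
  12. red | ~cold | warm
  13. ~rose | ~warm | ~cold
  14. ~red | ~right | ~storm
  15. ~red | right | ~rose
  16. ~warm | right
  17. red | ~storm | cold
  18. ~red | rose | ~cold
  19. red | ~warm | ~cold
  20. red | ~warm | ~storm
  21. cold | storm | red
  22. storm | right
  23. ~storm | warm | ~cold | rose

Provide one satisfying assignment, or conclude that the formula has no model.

Suppose storm = 1.
Suppose red = 1.
Unit clause (~right) forces right = 0.
Unit clause (~rose) forces rose = 0.
Unit clause (~warm) forces warm = 0.
Unit clause (~cold) forces cold = 0.
Every clause now holds.

rose ↦ 0; cold ↦ 0; red ↦ 1; right ↦ 0; storm ↦ 1; warm ↦ 0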